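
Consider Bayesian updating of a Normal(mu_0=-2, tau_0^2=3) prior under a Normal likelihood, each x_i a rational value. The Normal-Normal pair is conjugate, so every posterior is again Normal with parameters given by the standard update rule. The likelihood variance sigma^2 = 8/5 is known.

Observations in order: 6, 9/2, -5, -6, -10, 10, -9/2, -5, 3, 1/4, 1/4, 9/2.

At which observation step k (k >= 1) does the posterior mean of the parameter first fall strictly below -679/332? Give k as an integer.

obs 1: x=6 → posterior Normal(74/23, 24/23)
obs 2: x=9/2 → posterior Normal(283/76, 12/19)
obs 3: x=-5 → posterior Normal(133/106, 24/53)
obs 4: x=-6 → posterior Normal(-47/136, 6/17)
obs 5: x=-10 → posterior Normal(-347/166, 24/83)
obs 6: x=10 → posterior Normal(-47/196, 12/49)
obs 7: x=-9/2 → posterior Normal(-91/113, 24/113)
obs 8: x=-5 → posterior Normal(-83/64, 3/16)
obs 9: x=3 → posterior Normal(-11/13, 24/143)
obs 10: x=1/4 → posterior Normal(-469/632, 12/79)
obs 11: x=1/4 → posterior Normal(-227/346, 24/173)
obs 12: x=9/2 → posterior Normal(-23/94, 6/47)

k = 5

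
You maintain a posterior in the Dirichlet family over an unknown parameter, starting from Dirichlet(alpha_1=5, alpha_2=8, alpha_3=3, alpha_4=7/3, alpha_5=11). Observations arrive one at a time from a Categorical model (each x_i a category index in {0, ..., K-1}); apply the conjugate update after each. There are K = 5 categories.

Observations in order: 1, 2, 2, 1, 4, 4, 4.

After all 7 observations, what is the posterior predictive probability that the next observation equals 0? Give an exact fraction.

obs 1: x=1 → posterior Dirichlet(5, 9, 3, 7/3, 11)
obs 2: x=2 → posterior Dirichlet(5, 9, 4, 7/3, 11)
obs 3: x=2 → posterior Dirichlet(5, 9, 5, 7/3, 11)
obs 4: x=1 → posterior Dirichlet(5, 10, 5, 7/3, 11)
obs 5: x=4 → posterior Dirichlet(5, 10, 5, 7/3, 12)
obs 6: x=4 → posterior Dirichlet(5, 10, 5, 7/3, 13)
obs 7: x=4 → posterior Dirichlet(5, 10, 5, 7/3, 14)

15/109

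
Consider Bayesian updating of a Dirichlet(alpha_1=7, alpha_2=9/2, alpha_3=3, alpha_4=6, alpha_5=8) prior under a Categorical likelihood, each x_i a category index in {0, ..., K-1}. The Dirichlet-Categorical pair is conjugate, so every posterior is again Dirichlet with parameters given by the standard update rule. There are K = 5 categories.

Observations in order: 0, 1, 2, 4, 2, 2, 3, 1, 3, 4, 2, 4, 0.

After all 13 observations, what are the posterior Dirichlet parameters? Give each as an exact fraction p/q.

obs 1: x=0 → posterior Dirichlet(8, 9/2, 3, 6, 8)
obs 2: x=1 → posterior Dirichlet(8, 11/2, 3, 6, 8)
obs 3: x=2 → posterior Dirichlet(8, 11/2, 4, 6, 8)
obs 4: x=4 → posterior Dirichlet(8, 11/2, 4, 6, 9)
obs 5: x=2 → posterior Dirichlet(8, 11/2, 5, 6, 9)
obs 6: x=2 → posterior Dirichlet(8, 11/2, 6, 6, 9)
obs 7: x=3 → posterior Dirichlet(8, 11/2, 6, 7, 9)
obs 8: x=1 → posterior Dirichlet(8, 13/2, 6, 7, 9)
obs 9: x=3 → posterior Dirichlet(8, 13/2, 6, 8, 9)
obs 10: x=4 → posterior Dirichlet(8, 13/2, 6, 8, 10)
obs 11: x=2 → posterior Dirichlet(8, 13/2, 7, 8, 10)
obs 12: x=4 → posterior Dirichlet(8, 13/2, 7, 8, 11)
obs 13: x=0 → posterior Dirichlet(9, 13/2, 7, 8, 11)

alpha_1=9, alpha_2=13/2, alpha_3=7, alpha_4=8, alpha_5=11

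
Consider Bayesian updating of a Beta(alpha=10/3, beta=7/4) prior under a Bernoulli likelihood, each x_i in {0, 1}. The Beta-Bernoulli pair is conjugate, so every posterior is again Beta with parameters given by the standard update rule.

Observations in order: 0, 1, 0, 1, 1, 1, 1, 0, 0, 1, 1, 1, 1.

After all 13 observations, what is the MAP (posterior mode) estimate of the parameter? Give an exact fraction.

obs 1: x=0 → posterior Beta(10/3, 11/4)
obs 2: x=1 → posterior Beta(13/3, 11/4)
obs 3: x=0 → posterior Beta(13/3, 15/4)
obs 4: x=1 → posterior Beta(16/3, 15/4)
obs 5: x=1 → posterior Beta(19/3, 15/4)
obs 6: x=1 → posterior Beta(22/3, 15/4)
obs 7: x=1 → posterior Beta(25/3, 15/4)
obs 8: x=0 → posterior Beta(25/3, 19/4)
obs 9: x=0 → posterior Beta(25/3, 23/4)
obs 10: x=1 → posterior Beta(28/3, 23/4)
obs 11: x=1 → posterior Beta(31/3, 23/4)
obs 12: x=1 → posterior Beta(34/3, 23/4)
obs 13: x=1 → posterior Beta(37/3, 23/4)

136/193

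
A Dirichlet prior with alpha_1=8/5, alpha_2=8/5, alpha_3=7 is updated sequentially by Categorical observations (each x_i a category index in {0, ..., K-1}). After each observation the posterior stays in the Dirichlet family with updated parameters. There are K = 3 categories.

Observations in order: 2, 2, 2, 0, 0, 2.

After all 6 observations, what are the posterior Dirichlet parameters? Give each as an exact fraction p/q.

obs 1: x=2 → posterior Dirichlet(8/5, 8/5, 8)
obs 2: x=2 → posterior Dirichlet(8/5, 8/5, 9)
obs 3: x=2 → posterior Dirichlet(8/5, 8/5, 10)
obs 4: x=0 → posterior Dirichlet(13/5, 8/5, 10)
obs 5: x=0 → posterior Dirichlet(18/5, 8/5, 10)
obs 6: x=2 → posterior Dirichlet(18/5, 8/5, 11)

alpha_1=18/5, alpha_2=8/5, alpha_3=11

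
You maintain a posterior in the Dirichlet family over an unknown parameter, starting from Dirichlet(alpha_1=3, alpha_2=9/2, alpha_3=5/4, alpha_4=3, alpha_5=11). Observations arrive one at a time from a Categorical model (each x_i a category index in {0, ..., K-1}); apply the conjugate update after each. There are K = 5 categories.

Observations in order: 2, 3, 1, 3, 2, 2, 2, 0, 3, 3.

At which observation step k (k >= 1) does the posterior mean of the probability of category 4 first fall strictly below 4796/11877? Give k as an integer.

obs 1: x=2 → posterior Dirichlet(3, 9/2, 9/4, 3, 11)
obs 2: x=3 → posterior Dirichlet(3, 9/2, 9/4, 4, 11)
obs 3: x=1 → posterior Dirichlet(3, 11/2, 9/4, 4, 11)
obs 4: x=3 → posterior Dirichlet(3, 11/2, 9/4, 5, 11)
obs 5: x=2 → posterior Dirichlet(3, 11/2, 13/4, 5, 11)
obs 6: x=2 → posterior Dirichlet(3, 11/2, 17/4, 5, 11)
obs 7: x=2 → posterior Dirichlet(3, 11/2, 21/4, 5, 11)
obs 8: x=0 → posterior Dirichlet(4, 11/2, 21/4, 5, 11)
obs 9: x=3 → posterior Dirichlet(4, 11/2, 21/4, 6, 11)
obs 10: x=3 → posterior Dirichlet(4, 11/2, 21/4, 7, 11)

k = 5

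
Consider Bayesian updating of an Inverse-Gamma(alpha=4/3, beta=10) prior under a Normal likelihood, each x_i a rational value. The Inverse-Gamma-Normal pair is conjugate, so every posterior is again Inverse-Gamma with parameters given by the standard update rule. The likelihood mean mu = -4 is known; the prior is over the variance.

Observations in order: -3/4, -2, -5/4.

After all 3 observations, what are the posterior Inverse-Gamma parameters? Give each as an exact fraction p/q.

obs 1: x=-3/4 → posterior Inverse-Gamma(11/6, 489/32)
obs 2: x=-2 → posterior Inverse-Gamma(7/3, 553/32)
obs 3: x=-5/4 → posterior Inverse-Gamma(17/6, 337/16)

alpha=17/6, beta=337/16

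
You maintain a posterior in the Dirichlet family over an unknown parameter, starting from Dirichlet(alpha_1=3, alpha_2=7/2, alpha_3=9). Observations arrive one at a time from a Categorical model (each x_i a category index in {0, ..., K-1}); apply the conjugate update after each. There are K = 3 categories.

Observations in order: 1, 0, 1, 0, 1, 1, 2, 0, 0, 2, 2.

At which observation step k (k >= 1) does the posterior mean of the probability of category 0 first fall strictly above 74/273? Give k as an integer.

obs 1: x=1 → posterior Dirichlet(3, 9/2, 9)
obs 2: x=0 → posterior Dirichlet(4, 9/2, 9)
obs 3: x=1 → posterior Dirichlet(4, 11/2, 9)
obs 4: x=0 → posterior Dirichlet(5, 11/2, 9)
obs 5: x=1 → posterior Dirichlet(5, 13/2, 9)
obs 6: x=1 → posterior Dirichlet(5, 15/2, 9)
obs 7: x=2 → posterior Dirichlet(5, 15/2, 10)
obs 8: x=0 → posterior Dirichlet(6, 15/2, 10)
obs 9: x=0 → posterior Dirichlet(7, 15/2, 10)
obs 10: x=2 → posterior Dirichlet(7, 15/2, 11)
obs 11: x=2 → posterior Dirichlet(7, 15/2, 12)

k = 9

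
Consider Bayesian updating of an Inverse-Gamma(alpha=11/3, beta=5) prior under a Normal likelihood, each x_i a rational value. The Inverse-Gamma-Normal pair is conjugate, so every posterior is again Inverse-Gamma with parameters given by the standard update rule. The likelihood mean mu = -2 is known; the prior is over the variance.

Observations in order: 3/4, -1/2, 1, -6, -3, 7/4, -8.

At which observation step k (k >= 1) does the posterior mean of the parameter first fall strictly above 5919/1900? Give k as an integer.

obs 1: x=3/4 → posterior Inverse-Gamma(25/6, 281/32)
obs 2: x=-1/2 → posterior Inverse-Gamma(14/3, 317/32)
obs 3: x=1 → posterior Inverse-Gamma(31/6, 461/32)
obs 4: x=-6 → posterior Inverse-Gamma(17/3, 717/32)
obs 5: x=-3 → posterior Inverse-Gamma(37/6, 733/32)
obs 6: x=7/4 → posterior Inverse-Gamma(20/3, 479/16)
obs 7: x=-8 → posterior Inverse-Gamma(43/6, 767/16)

k = 3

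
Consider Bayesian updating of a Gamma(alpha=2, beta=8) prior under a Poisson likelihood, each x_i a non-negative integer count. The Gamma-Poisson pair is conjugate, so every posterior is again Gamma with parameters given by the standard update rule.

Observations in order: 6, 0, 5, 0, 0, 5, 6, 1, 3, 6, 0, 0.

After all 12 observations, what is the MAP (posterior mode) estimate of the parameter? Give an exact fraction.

obs 1: x=6 → posterior Gamma(8, 9)
obs 2: x=0 → posterior Gamma(8, 10)
obs 3: x=5 → posterior Gamma(13, 11)
obs 4: x=0 → posterior Gamma(13, 12)
obs 5: x=0 → posterior Gamma(13, 13)
obs 6: x=5 → posterior Gamma(18, 14)
obs 7: x=6 → posterior Gamma(24, 15)
obs 8: x=1 → posterior Gamma(25, 16)
obs 9: x=3 → posterior Gamma(28, 17)
obs 10: x=6 → posterior Gamma(34, 18)
obs 11: x=0 → posterior Gamma(34, 19)
obs 12: x=0 → posterior Gamma(34, 20)

33/20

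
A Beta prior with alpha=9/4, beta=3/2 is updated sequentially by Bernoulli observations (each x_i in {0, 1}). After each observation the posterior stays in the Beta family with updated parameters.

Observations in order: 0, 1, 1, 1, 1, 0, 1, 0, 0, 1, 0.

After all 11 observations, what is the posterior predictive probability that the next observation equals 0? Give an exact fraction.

26/59

obs 1: x=0 → posterior Beta(9/4, 5/2)
obs 2: x=1 → posterior Beta(13/4, 5/2)
obs 3: x=1 → posterior Beta(17/4, 5/2)
obs 4: x=1 → posterior Beta(21/4, 5/2)
obs 5: x=1 → posterior Beta(25/4, 5/2)
obs 6: x=0 → posterior Beta(25/4, 7/2)
obs 7: x=1 → posterior Beta(29/4, 7/2)
obs 8: x=0 → posterior Beta(29/4, 9/2)
obs 9: x=0 → posterior Beta(29/4, 11/2)
obs 10: x=1 → posterior Beta(33/4, 11/2)
obs 11: x=0 → posterior Beta(33/4, 13/2)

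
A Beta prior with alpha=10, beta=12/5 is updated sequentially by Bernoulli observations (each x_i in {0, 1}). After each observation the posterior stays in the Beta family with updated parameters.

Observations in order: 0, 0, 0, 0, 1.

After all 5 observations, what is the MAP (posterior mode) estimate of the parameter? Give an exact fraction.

50/77

obs 1: x=0 → posterior Beta(10, 17/5)
obs 2: x=0 → posterior Beta(10, 22/5)
obs 3: x=0 → posterior Beta(10, 27/5)
obs 4: x=0 → posterior Beta(10, 32/5)
obs 5: x=1 → posterior Beta(11, 32/5)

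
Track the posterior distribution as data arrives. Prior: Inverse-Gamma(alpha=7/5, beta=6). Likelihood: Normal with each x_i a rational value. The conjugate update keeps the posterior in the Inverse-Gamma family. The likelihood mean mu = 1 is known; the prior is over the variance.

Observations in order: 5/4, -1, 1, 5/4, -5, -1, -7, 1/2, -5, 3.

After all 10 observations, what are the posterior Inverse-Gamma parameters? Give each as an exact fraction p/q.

alpha=32/5, beta=1283/16

obs 1: x=5/4 → posterior Inverse-Gamma(19/10, 193/32)
obs 2: x=-1 → posterior Inverse-Gamma(12/5, 257/32)
obs 3: x=1 → posterior Inverse-Gamma(29/10, 257/32)
obs 4: x=5/4 → posterior Inverse-Gamma(17/5, 129/16)
obs 5: x=-5 → posterior Inverse-Gamma(39/10, 417/16)
obs 6: x=-1 → posterior Inverse-Gamma(22/5, 449/16)
obs 7: x=-7 → posterior Inverse-Gamma(49/10, 961/16)
obs 8: x=1/2 → posterior Inverse-Gamma(27/5, 963/16)
obs 9: x=-5 → posterior Inverse-Gamma(59/10, 1251/16)
obs 10: x=3 → posterior Inverse-Gamma(32/5, 1283/16)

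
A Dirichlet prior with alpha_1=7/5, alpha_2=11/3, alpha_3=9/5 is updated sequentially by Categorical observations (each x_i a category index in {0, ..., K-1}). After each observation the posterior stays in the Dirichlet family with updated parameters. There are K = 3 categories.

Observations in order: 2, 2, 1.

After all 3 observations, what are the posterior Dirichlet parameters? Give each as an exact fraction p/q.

alpha_1=7/5, alpha_2=14/3, alpha_3=19/5

obs 1: x=2 → posterior Dirichlet(7/5, 11/3, 14/5)
obs 2: x=2 → posterior Dirichlet(7/5, 11/3, 19/5)
obs 3: x=1 → posterior Dirichlet(7/5, 14/3, 19/5)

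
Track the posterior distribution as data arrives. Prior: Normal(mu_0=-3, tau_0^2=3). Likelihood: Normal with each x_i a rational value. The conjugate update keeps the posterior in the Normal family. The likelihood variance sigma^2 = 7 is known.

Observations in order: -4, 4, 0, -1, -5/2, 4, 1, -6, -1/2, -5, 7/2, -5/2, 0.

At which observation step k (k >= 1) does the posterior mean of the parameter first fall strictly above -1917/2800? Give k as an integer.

k = 7

obs 1: x=-4 → posterior Normal(-33/10, 21/10)
obs 2: x=4 → posterior Normal(-21/13, 21/13)
obs 3: x=0 → posterior Normal(-21/16, 21/16)
obs 4: x=-1 → posterior Normal(-24/19, 21/19)
obs 5: x=-5/2 → posterior Normal(-63/44, 21/22)
obs 6: x=4 → posterior Normal(-39/50, 21/25)
obs 7: x=1 → posterior Normal(-33/56, 3/4)
obs 8: x=-6 → posterior Normal(-69/62, 21/31)
obs 9: x=-1/2 → posterior Normal(-18/17, 21/34)
obs 10: x=-5 → posterior Normal(-51/37, 21/37)
obs 11: x=7/2 → posterior Normal(-81/80, 21/40)
obs 12: x=-5/2 → posterior Normal(-48/43, 21/43)
obs 13: x=0 → posterior Normal(-24/23, 21/46)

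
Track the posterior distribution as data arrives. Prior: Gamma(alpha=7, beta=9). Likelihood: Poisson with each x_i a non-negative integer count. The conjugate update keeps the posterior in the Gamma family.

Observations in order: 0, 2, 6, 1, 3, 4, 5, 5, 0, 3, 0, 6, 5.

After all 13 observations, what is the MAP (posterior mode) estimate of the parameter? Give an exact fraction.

obs 1: x=0 → posterior Gamma(7, 10)
obs 2: x=2 → posterior Gamma(9, 11)
obs 3: x=6 → posterior Gamma(15, 12)
obs 4: x=1 → posterior Gamma(16, 13)
obs 5: x=3 → posterior Gamma(19, 14)
obs 6: x=4 → posterior Gamma(23, 15)
obs 7: x=5 → posterior Gamma(28, 16)
obs 8: x=5 → posterior Gamma(33, 17)
obs 9: x=0 → posterior Gamma(33, 18)
obs 10: x=3 → posterior Gamma(36, 19)
obs 11: x=0 → posterior Gamma(36, 20)
obs 12: x=6 → posterior Gamma(42, 21)
obs 13: x=5 → posterior Gamma(47, 22)

23/11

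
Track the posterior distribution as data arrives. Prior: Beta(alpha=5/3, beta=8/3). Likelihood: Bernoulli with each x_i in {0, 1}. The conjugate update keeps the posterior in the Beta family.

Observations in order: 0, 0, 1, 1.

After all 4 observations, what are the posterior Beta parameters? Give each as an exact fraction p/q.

obs 1: x=0 → posterior Beta(5/3, 11/3)
obs 2: x=0 → posterior Beta(5/3, 14/3)
obs 3: x=1 → posterior Beta(8/3, 14/3)
obs 4: x=1 → posterior Beta(11/3, 14/3)

alpha=11/3, beta=14/3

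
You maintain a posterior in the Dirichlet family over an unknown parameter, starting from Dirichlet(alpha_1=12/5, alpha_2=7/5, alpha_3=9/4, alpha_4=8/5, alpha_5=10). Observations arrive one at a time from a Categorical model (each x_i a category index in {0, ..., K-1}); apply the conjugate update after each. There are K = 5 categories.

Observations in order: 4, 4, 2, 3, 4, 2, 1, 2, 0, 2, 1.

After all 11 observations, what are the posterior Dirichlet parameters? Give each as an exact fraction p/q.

obs 1: x=4 → posterior Dirichlet(12/5, 7/5, 9/4, 8/5, 11)
obs 2: x=4 → posterior Dirichlet(12/5, 7/5, 9/4, 8/5, 12)
obs 3: x=2 → posterior Dirichlet(12/5, 7/5, 13/4, 8/5, 12)
obs 4: x=3 → posterior Dirichlet(12/5, 7/5, 13/4, 13/5, 12)
obs 5: x=4 → posterior Dirichlet(12/5, 7/5, 13/4, 13/5, 13)
obs 6: x=2 → posterior Dirichlet(12/5, 7/5, 17/4, 13/5, 13)
obs 7: x=1 → posterior Dirichlet(12/5, 12/5, 17/4, 13/5, 13)
obs 8: x=2 → posterior Dirichlet(12/5, 12/5, 21/4, 13/5, 13)
obs 9: x=0 → posterior Dirichlet(17/5, 12/5, 21/4, 13/5, 13)
obs 10: x=2 → posterior Dirichlet(17/5, 12/5, 25/4, 13/5, 13)
obs 11: x=1 → posterior Dirichlet(17/5, 17/5, 25/4, 13/5, 13)

alpha_1=17/5, alpha_2=17/5, alpha_3=25/4, alpha_4=13/5, alpha_5=13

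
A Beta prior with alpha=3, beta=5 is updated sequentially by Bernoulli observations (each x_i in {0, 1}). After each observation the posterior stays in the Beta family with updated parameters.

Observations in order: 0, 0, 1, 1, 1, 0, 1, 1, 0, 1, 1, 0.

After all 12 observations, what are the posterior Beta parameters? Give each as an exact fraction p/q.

alpha=10, beta=10

obs 1: x=0 → posterior Beta(3, 6)
obs 2: x=0 → posterior Beta(3, 7)
obs 3: x=1 → posterior Beta(4, 7)
obs 4: x=1 → posterior Beta(5, 7)
obs 5: x=1 → posterior Beta(6, 7)
obs 6: x=0 → posterior Beta(6, 8)
obs 7: x=1 → posterior Beta(7, 8)
obs 8: x=1 → posterior Beta(8, 8)
obs 9: x=0 → posterior Beta(8, 9)
obs 10: x=1 → posterior Beta(9, 9)
obs 11: x=1 → posterior Beta(10, 9)
obs 12: x=0 → posterior Beta(10, 10)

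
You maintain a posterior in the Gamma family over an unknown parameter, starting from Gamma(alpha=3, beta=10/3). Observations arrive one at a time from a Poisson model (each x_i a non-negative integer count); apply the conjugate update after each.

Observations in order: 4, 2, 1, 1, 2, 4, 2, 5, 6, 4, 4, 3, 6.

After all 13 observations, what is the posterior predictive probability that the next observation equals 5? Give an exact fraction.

obs 1: x=4 → posterior Gamma(7, 13/3)
obs 2: x=2 → posterior Gamma(9, 16/3)
obs 3: x=1 → posterior Gamma(10, 19/3)
obs 4: x=1 → posterior Gamma(11, 22/3)
obs 5: x=2 → posterior Gamma(13, 25/3)
obs 6: x=4 → posterior Gamma(17, 28/3)
obs 7: x=2 → posterior Gamma(19, 31/3)
obs 8: x=5 → posterior Gamma(24, 34/3)
obs 9: x=6 → posterior Gamma(30, 37/3)
obs 10: x=4 → posterior Gamma(34, 40/3)
obs 11: x=4 → posterior Gamma(38, 43/3)
obs 12: x=3 → posterior Gamma(41, 46/3)
obs 13: x=6 → posterior Gamma(47, 49/3)

3923341872214998775461283487537635122942119959327730241373109012018013153240693719360355/42669138818533042993569478672875393692839590573993990668588261434485010463797808226893824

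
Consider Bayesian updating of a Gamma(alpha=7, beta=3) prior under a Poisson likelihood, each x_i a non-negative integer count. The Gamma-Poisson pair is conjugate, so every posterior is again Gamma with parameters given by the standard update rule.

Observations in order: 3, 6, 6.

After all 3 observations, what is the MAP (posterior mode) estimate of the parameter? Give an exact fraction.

obs 1: x=3 → posterior Gamma(10, 4)
obs 2: x=6 → posterior Gamma(16, 5)
obs 3: x=6 → posterior Gamma(22, 6)

7/2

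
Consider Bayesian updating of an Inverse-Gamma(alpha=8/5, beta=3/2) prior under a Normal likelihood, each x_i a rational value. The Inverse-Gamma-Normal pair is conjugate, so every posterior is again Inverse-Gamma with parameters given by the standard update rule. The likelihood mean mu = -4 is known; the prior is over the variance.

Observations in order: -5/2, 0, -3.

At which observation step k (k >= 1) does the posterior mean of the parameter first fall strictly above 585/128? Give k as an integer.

k = 2

obs 1: x=-5/2 → posterior Inverse-Gamma(21/10, 21/8)
obs 2: x=0 → posterior Inverse-Gamma(13/5, 85/8)
obs 3: x=-3 → posterior Inverse-Gamma(31/10, 89/8)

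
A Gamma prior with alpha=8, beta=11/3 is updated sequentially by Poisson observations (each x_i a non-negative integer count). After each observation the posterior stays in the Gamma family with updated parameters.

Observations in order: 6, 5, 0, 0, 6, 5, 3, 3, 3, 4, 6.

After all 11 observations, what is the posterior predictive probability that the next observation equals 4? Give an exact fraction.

7416423631953344866868842956719853879682101667080375082079156743254087391473306068582400/41800980665437019239981270985244807632936381197298457132782667947323671705972699478226927

obs 1: x=6 → posterior Gamma(14, 14/3)
obs 2: x=5 → posterior Gamma(19, 17/3)
obs 3: x=0 → posterior Gamma(19, 20/3)
obs 4: x=0 → posterior Gamma(19, 23/3)
obs 5: x=6 → posterior Gamma(25, 26/3)
obs 6: x=5 → posterior Gamma(30, 29/3)
obs 7: x=3 → posterior Gamma(33, 32/3)
obs 8: x=3 → posterior Gamma(36, 35/3)
obs 9: x=3 → posterior Gamma(39, 38/3)
obs 10: x=4 → posterior Gamma(43, 41/3)
obs 11: x=6 → posterior Gamma(49, 44/3)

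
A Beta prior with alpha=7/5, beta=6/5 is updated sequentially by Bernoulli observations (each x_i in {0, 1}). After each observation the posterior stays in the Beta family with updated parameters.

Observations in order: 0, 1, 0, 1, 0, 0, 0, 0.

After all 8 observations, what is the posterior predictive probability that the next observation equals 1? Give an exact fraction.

obs 1: x=0 → posterior Beta(7/5, 11/5)
obs 2: x=1 → posterior Beta(12/5, 11/5)
obs 3: x=0 → posterior Beta(12/5, 16/5)
obs 4: x=1 → posterior Beta(17/5, 16/5)
obs 5: x=0 → posterior Beta(17/5, 21/5)
obs 6: x=0 → posterior Beta(17/5, 26/5)
obs 7: x=0 → posterior Beta(17/5, 31/5)
obs 8: x=0 → posterior Beta(17/5, 36/5)

17/53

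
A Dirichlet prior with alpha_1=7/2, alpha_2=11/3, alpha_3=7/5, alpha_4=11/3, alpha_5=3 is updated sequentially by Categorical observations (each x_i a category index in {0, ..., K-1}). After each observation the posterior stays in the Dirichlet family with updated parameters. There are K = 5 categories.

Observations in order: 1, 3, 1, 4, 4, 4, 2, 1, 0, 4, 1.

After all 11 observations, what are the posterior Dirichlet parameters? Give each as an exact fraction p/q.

obs 1: x=1 → posterior Dirichlet(7/2, 14/3, 7/5, 11/3, 3)
obs 2: x=3 → posterior Dirichlet(7/2, 14/3, 7/5, 14/3, 3)
obs 3: x=1 → posterior Dirichlet(7/2, 17/3, 7/5, 14/3, 3)
obs 4: x=4 → posterior Dirichlet(7/2, 17/3, 7/5, 14/3, 4)
obs 5: x=4 → posterior Dirichlet(7/2, 17/3, 7/5, 14/3, 5)
obs 6: x=4 → posterior Dirichlet(7/2, 17/3, 7/5, 14/3, 6)
obs 7: x=2 → posterior Dirichlet(7/2, 17/3, 12/5, 14/3, 6)
obs 8: x=1 → posterior Dirichlet(7/2, 20/3, 12/5, 14/3, 6)
obs 9: x=0 → posterior Dirichlet(9/2, 20/3, 12/5, 14/3, 6)
obs 10: x=4 → posterior Dirichlet(9/2, 20/3, 12/5, 14/3, 7)
obs 11: x=1 → posterior Dirichlet(9/2, 23/3, 12/5, 14/3, 7)

alpha_1=9/2, alpha_2=23/3, alpha_3=12/5, alpha_4=14/3, alpha_5=7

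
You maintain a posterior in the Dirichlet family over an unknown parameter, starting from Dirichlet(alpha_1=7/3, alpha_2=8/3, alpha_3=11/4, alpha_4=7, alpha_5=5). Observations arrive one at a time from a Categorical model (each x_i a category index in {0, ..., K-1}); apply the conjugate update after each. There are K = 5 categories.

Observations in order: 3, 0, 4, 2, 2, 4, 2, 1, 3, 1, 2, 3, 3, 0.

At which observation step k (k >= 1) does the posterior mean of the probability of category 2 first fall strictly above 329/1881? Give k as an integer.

k = 5

obs 1: x=3 → posterior Dirichlet(7/3, 8/3, 11/4, 8, 5)
obs 2: x=0 → posterior Dirichlet(10/3, 8/3, 11/4, 8, 5)
obs 3: x=4 → posterior Dirichlet(10/3, 8/3, 11/4, 8, 6)
obs 4: x=2 → posterior Dirichlet(10/3, 8/3, 15/4, 8, 6)
obs 5: x=2 → posterior Dirichlet(10/3, 8/3, 19/4, 8, 6)
obs 6: x=4 → posterior Dirichlet(10/3, 8/3, 19/4, 8, 7)
obs 7: x=2 → posterior Dirichlet(10/3, 8/3, 23/4, 8, 7)
obs 8: x=1 → posterior Dirichlet(10/3, 11/3, 23/4, 8, 7)
obs 9: x=3 → posterior Dirichlet(10/3, 11/3, 23/4, 9, 7)
obs 10: x=1 → posterior Dirichlet(10/3, 14/3, 23/4, 9, 7)
obs 11: x=2 → posterior Dirichlet(10/3, 14/3, 27/4, 9, 7)
obs 12: x=3 → posterior Dirichlet(10/3, 14/3, 27/4, 10, 7)
obs 13: x=3 → posterior Dirichlet(10/3, 14/3, 27/4, 11, 7)
obs 14: x=0 → posterior Dirichlet(13/3, 14/3, 27/4, 11, 7)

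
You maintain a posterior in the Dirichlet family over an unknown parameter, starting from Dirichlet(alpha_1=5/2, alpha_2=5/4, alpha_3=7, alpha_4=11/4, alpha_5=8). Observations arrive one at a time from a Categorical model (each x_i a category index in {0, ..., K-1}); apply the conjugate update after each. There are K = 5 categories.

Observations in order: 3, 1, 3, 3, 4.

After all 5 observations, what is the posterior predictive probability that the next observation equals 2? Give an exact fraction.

obs 1: x=3 → posterior Dirichlet(5/2, 5/4, 7, 15/4, 8)
obs 2: x=1 → posterior Dirichlet(5/2, 9/4, 7, 15/4, 8)
obs 3: x=3 → posterior Dirichlet(5/2, 9/4, 7, 19/4, 8)
obs 4: x=3 → posterior Dirichlet(5/2, 9/4, 7, 23/4, 8)
obs 5: x=4 → posterior Dirichlet(5/2, 9/4, 7, 23/4, 9)

14/53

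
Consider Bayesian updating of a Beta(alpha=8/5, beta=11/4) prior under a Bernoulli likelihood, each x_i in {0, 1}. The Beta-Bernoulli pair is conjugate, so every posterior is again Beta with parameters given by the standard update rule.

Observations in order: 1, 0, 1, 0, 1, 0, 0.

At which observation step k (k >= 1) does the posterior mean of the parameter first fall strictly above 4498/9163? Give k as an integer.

obs 1: x=1 → posterior Beta(13/5, 11/4)
obs 2: x=0 → posterior Beta(13/5, 15/4)
obs 3: x=1 → posterior Beta(18/5, 15/4)
obs 4: x=0 → posterior Beta(18/5, 19/4)
obs 5: x=1 → posterior Beta(23/5, 19/4)
obs 6: x=0 → posterior Beta(23/5, 23/4)
obs 7: x=0 → posterior Beta(23/5, 27/4)

k = 5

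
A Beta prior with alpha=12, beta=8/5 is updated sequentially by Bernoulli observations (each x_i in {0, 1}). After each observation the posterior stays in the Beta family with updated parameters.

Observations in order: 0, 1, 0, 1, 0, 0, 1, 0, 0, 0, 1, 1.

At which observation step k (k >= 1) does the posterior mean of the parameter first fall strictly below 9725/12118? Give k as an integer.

obs 1: x=0 → posterior Beta(12, 13/5)
obs 2: x=1 → posterior Beta(13, 13/5)
obs 3: x=0 → posterior Beta(13, 18/5)
obs 4: x=1 → posterior Beta(14, 18/5)
obs 5: x=0 → posterior Beta(14, 23/5)
obs 6: x=0 → posterior Beta(14, 28/5)
obs 7: x=1 → posterior Beta(15, 28/5)
obs 8: x=0 → posterior Beta(15, 33/5)
obs 9: x=0 → posterior Beta(15, 38/5)
obs 10: x=0 → posterior Beta(15, 43/5)
obs 11: x=1 → posterior Beta(16, 43/5)
obs 12: x=1 → posterior Beta(17, 43/5)

k = 3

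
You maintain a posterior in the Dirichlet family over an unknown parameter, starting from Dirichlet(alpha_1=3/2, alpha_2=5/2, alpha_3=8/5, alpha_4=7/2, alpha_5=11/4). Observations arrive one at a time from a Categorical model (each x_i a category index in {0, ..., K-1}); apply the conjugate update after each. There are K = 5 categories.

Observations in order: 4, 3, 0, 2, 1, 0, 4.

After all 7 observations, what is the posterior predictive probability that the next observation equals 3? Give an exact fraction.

90/377

obs 1: x=4 → posterior Dirichlet(3/2, 5/2, 8/5, 7/2, 15/4)
obs 2: x=3 → posterior Dirichlet(3/2, 5/2, 8/5, 9/2, 15/4)
obs 3: x=0 → posterior Dirichlet(5/2, 5/2, 8/5, 9/2, 15/4)
obs 4: x=2 → posterior Dirichlet(5/2, 5/2, 13/5, 9/2, 15/4)
obs 5: x=1 → posterior Dirichlet(5/2, 7/2, 13/5, 9/2, 15/4)
obs 6: x=0 → posterior Dirichlet(7/2, 7/2, 13/5, 9/2, 15/4)
obs 7: x=4 → posterior Dirichlet(7/2, 7/2, 13/5, 9/2, 19/4)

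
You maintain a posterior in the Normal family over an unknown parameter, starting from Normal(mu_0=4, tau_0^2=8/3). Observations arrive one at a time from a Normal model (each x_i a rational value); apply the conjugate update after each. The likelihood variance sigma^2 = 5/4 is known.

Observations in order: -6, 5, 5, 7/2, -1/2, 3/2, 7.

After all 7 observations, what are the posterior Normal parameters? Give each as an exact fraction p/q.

obs 1: x=-6 → posterior Normal(-132/47, 40/47)
obs 2: x=5 → posterior Normal(28/79, 40/79)
obs 3: x=5 → posterior Normal(188/111, 40/111)
obs 4: x=7/2 → posterior Normal(300/143, 40/143)
obs 5: x=-1/2 → posterior Normal(284/175, 8/35)
obs 6: x=3/2 → posterior Normal(332/207, 40/207)
obs 7: x=7 → posterior Normal(556/239, 40/239)

mu_0=556/239, tau_0^2=40/239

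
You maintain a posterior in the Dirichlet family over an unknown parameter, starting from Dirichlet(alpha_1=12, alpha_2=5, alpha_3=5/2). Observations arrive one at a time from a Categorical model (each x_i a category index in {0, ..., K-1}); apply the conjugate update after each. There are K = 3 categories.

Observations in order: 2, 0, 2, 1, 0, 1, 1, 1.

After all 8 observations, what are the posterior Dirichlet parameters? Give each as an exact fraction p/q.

alpha_1=14, alpha_2=9, alpha_3=9/2

obs 1: x=2 → posterior Dirichlet(12, 5, 7/2)
obs 2: x=0 → posterior Dirichlet(13, 5, 7/2)
obs 3: x=2 → posterior Dirichlet(13, 5, 9/2)
obs 4: x=1 → posterior Dirichlet(13, 6, 9/2)
obs 5: x=0 → posterior Dirichlet(14, 6, 9/2)
obs 6: x=1 → posterior Dirichlet(14, 7, 9/2)
obs 7: x=1 → posterior Dirichlet(14, 8, 9/2)
obs 8: x=1 → posterior Dirichlet(14, 9, 9/2)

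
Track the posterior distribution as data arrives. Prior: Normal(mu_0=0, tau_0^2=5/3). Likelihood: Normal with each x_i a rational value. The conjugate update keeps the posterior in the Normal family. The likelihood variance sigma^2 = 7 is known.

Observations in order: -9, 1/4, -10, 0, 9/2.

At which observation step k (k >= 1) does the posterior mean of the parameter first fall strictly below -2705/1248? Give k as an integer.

k = 3

obs 1: x=-9 → posterior Normal(-45/26, 35/26)
obs 2: x=1/4 → posterior Normal(-175/124, 35/31)
obs 3: x=-10 → posterior Normal(-125/48, 35/36)
obs 4: x=0 → posterior Normal(-375/164, 35/41)
obs 5: x=9/2 → posterior Normal(-285/184, 35/46)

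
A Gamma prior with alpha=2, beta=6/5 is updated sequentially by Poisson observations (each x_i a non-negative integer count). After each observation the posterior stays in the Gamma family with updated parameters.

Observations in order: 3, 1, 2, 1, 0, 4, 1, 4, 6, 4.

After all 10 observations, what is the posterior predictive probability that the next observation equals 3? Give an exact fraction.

4515447557716839982322626178241925834018034674565120000/22142409857901704241452850038930084800123246089888595861

obs 1: x=3 → posterior Gamma(5, 11/5)
obs 2: x=1 → posterior Gamma(6, 16/5)
obs 3: x=2 → posterior Gamma(8, 21/5)
obs 4: x=1 → posterior Gamma(9, 26/5)
obs 5: x=0 → posterior Gamma(9, 31/5)
obs 6: x=4 → posterior Gamma(13, 36/5)
obs 7: x=1 → posterior Gamma(14, 41/5)
obs 8: x=4 → posterior Gamma(18, 46/5)
obs 9: x=6 → posterior Gamma(24, 51/5)
obs 10: x=4 → posterior Gamma(28, 56/5)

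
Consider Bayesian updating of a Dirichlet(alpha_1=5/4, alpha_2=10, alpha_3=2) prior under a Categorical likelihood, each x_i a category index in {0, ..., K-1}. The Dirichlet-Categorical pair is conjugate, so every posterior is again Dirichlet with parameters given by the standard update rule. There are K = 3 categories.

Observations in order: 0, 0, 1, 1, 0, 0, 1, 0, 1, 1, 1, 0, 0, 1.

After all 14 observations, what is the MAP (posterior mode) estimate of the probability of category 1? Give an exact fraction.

64/97

obs 1: x=0 → posterior Dirichlet(9/4, 10, 2)
obs 2: x=0 → posterior Dirichlet(13/4, 10, 2)
obs 3: x=1 → posterior Dirichlet(13/4, 11, 2)
obs 4: x=1 → posterior Dirichlet(13/4, 12, 2)
obs 5: x=0 → posterior Dirichlet(17/4, 12, 2)
obs 6: x=0 → posterior Dirichlet(21/4, 12, 2)
obs 7: x=1 → posterior Dirichlet(21/4, 13, 2)
obs 8: x=0 → posterior Dirichlet(25/4, 13, 2)
obs 9: x=1 → posterior Dirichlet(25/4, 14, 2)
obs 10: x=1 → posterior Dirichlet(25/4, 15, 2)
obs 11: x=1 → posterior Dirichlet(25/4, 16, 2)
obs 12: x=0 → posterior Dirichlet(29/4, 16, 2)
obs 13: x=0 → posterior Dirichlet(33/4, 16, 2)
obs 14: x=1 → posterior Dirichlet(33/4, 17, 2)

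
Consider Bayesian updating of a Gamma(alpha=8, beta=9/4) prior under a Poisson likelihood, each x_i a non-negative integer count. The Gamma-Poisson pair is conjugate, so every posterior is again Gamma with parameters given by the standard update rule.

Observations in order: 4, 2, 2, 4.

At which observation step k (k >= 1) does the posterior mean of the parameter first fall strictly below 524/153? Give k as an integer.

k = 2

obs 1: x=4 → posterior Gamma(12, 13/4)
obs 2: x=2 → posterior Gamma(14, 17/4)
obs 3: x=2 → posterior Gamma(16, 21/4)
obs 4: x=4 → posterior Gamma(20, 25/4)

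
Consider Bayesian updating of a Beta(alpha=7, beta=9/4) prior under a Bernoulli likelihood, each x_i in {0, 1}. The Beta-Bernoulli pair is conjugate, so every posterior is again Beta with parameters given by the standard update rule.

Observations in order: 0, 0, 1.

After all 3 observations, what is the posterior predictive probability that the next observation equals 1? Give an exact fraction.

obs 1: x=0 → posterior Beta(7, 13/4)
obs 2: x=0 → posterior Beta(7, 17/4)
obs 3: x=1 → posterior Beta(8, 17/4)

32/49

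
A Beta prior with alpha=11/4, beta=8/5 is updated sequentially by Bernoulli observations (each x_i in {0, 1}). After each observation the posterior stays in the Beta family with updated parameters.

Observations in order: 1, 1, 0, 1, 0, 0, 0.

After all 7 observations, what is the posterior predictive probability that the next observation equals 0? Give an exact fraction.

obs 1: x=1 → posterior Beta(15/4, 8/5)
obs 2: x=1 → posterior Beta(19/4, 8/5)
obs 3: x=0 → posterior Beta(19/4, 13/5)
obs 4: x=1 → posterior Beta(23/4, 13/5)
obs 5: x=0 → posterior Beta(23/4, 18/5)
obs 6: x=0 → posterior Beta(23/4, 23/5)
obs 7: x=0 → posterior Beta(23/4, 28/5)

112/227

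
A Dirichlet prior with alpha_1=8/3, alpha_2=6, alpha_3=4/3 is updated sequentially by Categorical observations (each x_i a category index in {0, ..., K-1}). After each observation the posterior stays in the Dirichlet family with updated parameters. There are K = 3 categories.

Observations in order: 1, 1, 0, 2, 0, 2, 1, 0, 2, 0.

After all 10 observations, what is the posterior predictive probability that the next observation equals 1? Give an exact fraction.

obs 1: x=1 → posterior Dirichlet(8/3, 7, 4/3)
obs 2: x=1 → posterior Dirichlet(8/3, 8, 4/3)
obs 3: x=0 → posterior Dirichlet(11/3, 8, 4/3)
obs 4: x=2 → posterior Dirichlet(11/3, 8, 7/3)
obs 5: x=0 → posterior Dirichlet(14/3, 8, 7/3)
obs 6: x=2 → posterior Dirichlet(14/3, 8, 10/3)
obs 7: x=1 → posterior Dirichlet(14/3, 9, 10/3)
obs 8: x=0 → posterior Dirichlet(17/3, 9, 10/3)
obs 9: x=2 → posterior Dirichlet(17/3, 9, 13/3)
obs 10: x=0 → posterior Dirichlet(20/3, 9, 13/3)

9/20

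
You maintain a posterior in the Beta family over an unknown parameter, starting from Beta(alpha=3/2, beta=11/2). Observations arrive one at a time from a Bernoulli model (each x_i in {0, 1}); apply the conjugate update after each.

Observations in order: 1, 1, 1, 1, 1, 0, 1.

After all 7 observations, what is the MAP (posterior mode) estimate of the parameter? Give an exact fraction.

obs 1: x=1 → posterior Beta(5/2, 11/2)
obs 2: x=1 → posterior Beta(7/2, 11/2)
obs 3: x=1 → posterior Beta(9/2, 11/2)
obs 4: x=1 → posterior Beta(11/2, 11/2)
obs 5: x=1 → posterior Beta(13/2, 11/2)
obs 6: x=0 → posterior Beta(13/2, 13/2)
obs 7: x=1 → posterior Beta(15/2, 13/2)

13/24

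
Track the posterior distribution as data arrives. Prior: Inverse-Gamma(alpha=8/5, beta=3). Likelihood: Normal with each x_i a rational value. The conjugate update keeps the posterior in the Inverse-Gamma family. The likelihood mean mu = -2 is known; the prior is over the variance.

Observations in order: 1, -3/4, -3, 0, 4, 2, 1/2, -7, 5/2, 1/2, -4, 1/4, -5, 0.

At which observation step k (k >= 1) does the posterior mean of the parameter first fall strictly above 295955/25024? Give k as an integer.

obs 1: x=1 → posterior Inverse-Gamma(21/10, 15/2)
obs 2: x=-3/4 → posterior Inverse-Gamma(13/5, 265/32)
obs 3: x=-3 → posterior Inverse-Gamma(31/10, 281/32)
obs 4: x=0 → posterior Inverse-Gamma(18/5, 345/32)
obs 5: x=4 → posterior Inverse-Gamma(41/10, 921/32)
obs 6: x=2 → posterior Inverse-Gamma(23/5, 1177/32)
obs 7: x=1/2 → posterior Inverse-Gamma(51/10, 1277/32)
obs 8: x=-7 → posterior Inverse-Gamma(28/5, 1677/32)
obs 9: x=5/2 → posterior Inverse-Gamma(61/10, 2001/32)
obs 10: x=1/2 → posterior Inverse-Gamma(33/5, 2101/32)
obs 11: x=-4 → posterior Inverse-Gamma(71/10, 2165/32)
obs 12: x=1/4 → posterior Inverse-Gamma(38/5, 1123/16)
obs 13: x=-5 → posterior Inverse-Gamma(81/10, 1195/16)
obs 14: x=0 → posterior Inverse-Gamma(43/5, 1227/16)

k = 9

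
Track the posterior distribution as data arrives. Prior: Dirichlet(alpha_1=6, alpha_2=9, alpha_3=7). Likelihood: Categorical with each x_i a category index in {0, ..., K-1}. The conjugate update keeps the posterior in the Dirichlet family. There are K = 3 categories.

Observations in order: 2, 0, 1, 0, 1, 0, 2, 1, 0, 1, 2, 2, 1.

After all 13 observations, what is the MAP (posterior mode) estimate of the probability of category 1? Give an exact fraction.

obs 1: x=2 → posterior Dirichlet(6, 9, 8)
obs 2: x=0 → posterior Dirichlet(7, 9, 8)
obs 3: x=1 → posterior Dirichlet(7, 10, 8)
obs 4: x=0 → posterior Dirichlet(8, 10, 8)
obs 5: x=1 → posterior Dirichlet(8, 11, 8)
obs 6: x=0 → posterior Dirichlet(9, 11, 8)
obs 7: x=2 → posterior Dirichlet(9, 11, 9)
obs 8: x=1 → posterior Dirichlet(9, 12, 9)
obs 9: x=0 → posterior Dirichlet(10, 12, 9)
obs 10: x=1 → posterior Dirichlet(10, 13, 9)
obs 11: x=2 → posterior Dirichlet(10, 13, 10)
obs 12: x=2 → posterior Dirichlet(10, 13, 11)
obs 13: x=1 → posterior Dirichlet(10, 14, 11)

13/32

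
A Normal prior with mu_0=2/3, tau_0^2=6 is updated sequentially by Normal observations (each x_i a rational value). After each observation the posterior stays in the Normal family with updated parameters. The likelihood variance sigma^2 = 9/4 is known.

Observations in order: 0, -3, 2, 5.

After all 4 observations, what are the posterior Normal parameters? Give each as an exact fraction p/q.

obs 1: x=0 → posterior Normal(2/11, 18/11)
obs 2: x=-3 → posterior Normal(-22/19, 18/19)
obs 3: x=2 → posterior Normal(-2/9, 2/3)
obs 4: x=5 → posterior Normal(34/35, 18/35)

mu_0=34/35, tau_0^2=18/35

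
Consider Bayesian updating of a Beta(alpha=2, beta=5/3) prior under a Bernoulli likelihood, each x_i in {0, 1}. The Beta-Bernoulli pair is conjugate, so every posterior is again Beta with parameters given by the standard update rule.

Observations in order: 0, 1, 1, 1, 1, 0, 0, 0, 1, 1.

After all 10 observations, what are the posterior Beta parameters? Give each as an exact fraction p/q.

obs 1: x=0 → posterior Beta(2, 8/3)
obs 2: x=1 → posterior Beta(3, 8/3)
obs 3: x=1 → posterior Beta(4, 8/3)
obs 4: x=1 → posterior Beta(5, 8/3)
obs 5: x=1 → posterior Beta(6, 8/3)
obs 6: x=0 → posterior Beta(6, 11/3)
obs 7: x=0 → posterior Beta(6, 14/3)
obs 8: x=0 → posterior Beta(6, 17/3)
obs 9: x=1 → posterior Beta(7, 17/3)
obs 10: x=1 → posterior Beta(8, 17/3)

alpha=8, beta=17/3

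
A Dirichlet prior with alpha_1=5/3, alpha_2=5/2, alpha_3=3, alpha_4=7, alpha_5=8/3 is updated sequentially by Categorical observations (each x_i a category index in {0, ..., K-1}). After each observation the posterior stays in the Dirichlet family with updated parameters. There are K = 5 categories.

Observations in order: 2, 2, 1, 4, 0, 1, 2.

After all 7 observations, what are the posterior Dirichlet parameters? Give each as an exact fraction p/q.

alpha_1=8/3, alpha_2=9/2, alpha_3=6, alpha_4=7, alpha_5=11/3

obs 1: x=2 → posterior Dirichlet(5/3, 5/2, 4, 7, 8/3)
obs 2: x=2 → posterior Dirichlet(5/3, 5/2, 5, 7, 8/3)
obs 3: x=1 → posterior Dirichlet(5/3, 7/2, 5, 7, 8/3)
obs 4: x=4 → posterior Dirichlet(5/3, 7/2, 5, 7, 11/3)
obs 5: x=0 → posterior Dirichlet(8/3, 7/2, 5, 7, 11/3)
obs 6: x=1 → posterior Dirichlet(8/3, 9/2, 5, 7, 11/3)
obs 7: x=2 → posterior Dirichlet(8/3, 9/2, 6, 7, 11/3)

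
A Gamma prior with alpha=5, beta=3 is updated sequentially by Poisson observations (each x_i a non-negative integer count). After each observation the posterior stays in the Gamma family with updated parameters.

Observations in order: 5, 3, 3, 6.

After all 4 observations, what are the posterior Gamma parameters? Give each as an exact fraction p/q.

alpha=22, beta=7

obs 1: x=5 → posterior Gamma(10, 4)
obs 2: x=3 → posterior Gamma(13, 5)
obs 3: x=3 → posterior Gamma(16, 6)
obs 4: x=6 → posterior Gamma(22, 7)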